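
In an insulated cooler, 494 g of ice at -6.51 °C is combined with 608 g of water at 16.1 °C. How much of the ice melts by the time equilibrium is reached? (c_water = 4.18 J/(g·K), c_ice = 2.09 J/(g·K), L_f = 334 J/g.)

Heat available from the water dropping to 0 °C: 608×4.18×16.1 = 40917 J.
Of that, 494×2.09×6.51 = 6721.3 J goes to bring the ice to 0 °C, leaving 34196 J.
Melting all 494 g of ice would need 494×334 = 164996 J.
That's not enough to melt it all — equilibrium is at 0 °C with ice remaining.
m_melted×334 = 34196  ⇒  m_melted ≈ 102.4 g.

m_melted ≈ 102 g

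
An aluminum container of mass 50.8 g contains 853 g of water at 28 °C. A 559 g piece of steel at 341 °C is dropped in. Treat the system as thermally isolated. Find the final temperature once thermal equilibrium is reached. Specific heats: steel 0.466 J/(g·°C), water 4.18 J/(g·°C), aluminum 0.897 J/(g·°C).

T_f ≈ 49.1 °C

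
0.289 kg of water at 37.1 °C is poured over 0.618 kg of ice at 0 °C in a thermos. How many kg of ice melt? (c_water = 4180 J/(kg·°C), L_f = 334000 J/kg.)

Water can give up m c ΔT = 0.289·4180·37.1 = 44818 J before reaching 0 °C.
To melt every bit of ice: 0.618·334000 = 206412 J.
44818 J < 206412 J, so only part of the ice melts and the system sits at 0 °C.
Mass melted = 44818/334000 ≈ 0.1342 kg.

m_melted ≈ 0.134 kg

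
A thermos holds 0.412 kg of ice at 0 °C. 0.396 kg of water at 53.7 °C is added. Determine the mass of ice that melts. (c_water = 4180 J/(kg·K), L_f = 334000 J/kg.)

Heat available from the water dropping to 0 °C: 0.396×4180×53.7 = 88889 J.
Fully melting the ice requires m_ice L_f = 0.412×334000 = 137608 J.
88889 J < 137608 J, so only part of the ice melts and the system sits at 0 °C.
m_melted×334000 = 88889  ⇒  m_melted ≈ 0.2661 kg.

m_melted ≈ 0.266 kg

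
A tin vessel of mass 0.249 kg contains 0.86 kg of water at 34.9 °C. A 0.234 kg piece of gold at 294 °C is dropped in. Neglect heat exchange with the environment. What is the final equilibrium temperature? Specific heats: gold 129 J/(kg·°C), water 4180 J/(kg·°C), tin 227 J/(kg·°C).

T_f ≈ 37.0 °C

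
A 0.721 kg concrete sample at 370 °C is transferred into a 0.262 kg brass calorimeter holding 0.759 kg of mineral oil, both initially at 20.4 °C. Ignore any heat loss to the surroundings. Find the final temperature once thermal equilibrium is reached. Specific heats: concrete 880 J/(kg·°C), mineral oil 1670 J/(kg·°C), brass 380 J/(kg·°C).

T_f ≈ 131.2 °C

Energy conservation, ΣQ = 0:
0.721*880*(T − 370) + 0.759*1670*(T − 20.4) + 0.262*380*(T − 20.4) = 0
634.48(T − 370) + 1267.5(T − 20.4) + 99.56(T − 20.4) = 0
(634.48 + 1267.5 + 99.56) T = 634.48*370 + 1267.5*20.4 + 99.56*20.4
T = 262646 / 2001.6 = 131 °C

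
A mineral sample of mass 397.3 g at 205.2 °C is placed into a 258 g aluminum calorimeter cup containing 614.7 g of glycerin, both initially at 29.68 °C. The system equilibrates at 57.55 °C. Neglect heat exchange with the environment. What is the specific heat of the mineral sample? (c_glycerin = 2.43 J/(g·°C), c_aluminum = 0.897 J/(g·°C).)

Heat gained plus heat lost sum to zero:
397.3×c×(57.55 − 205.2) + 614.7×2.43×(57.55 − 29.68) + 258×0.897×(57.55 − 29.68) = 0
-58661 c = -48080
c = -48080/-58661 ≈ 0.8196 J/(g·°C)

c ≈ 0.82 J/(g·°C)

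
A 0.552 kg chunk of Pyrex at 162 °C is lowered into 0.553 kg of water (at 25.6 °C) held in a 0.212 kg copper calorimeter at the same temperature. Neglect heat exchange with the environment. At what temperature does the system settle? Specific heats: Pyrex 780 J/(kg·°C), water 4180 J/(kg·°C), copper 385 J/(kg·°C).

T_f ≈ 46.4 °C

Heat gained plus heat lost sum to zero:
0.552*780*(T − 162) + 0.553*4180*(T − 25.6) + 0.212*385*(T − 25.6) = 0
430.56(T − 162) + 2311.5(T − 25.6) + 81.62(T − 25.6) = 0
(430.56 + 2311.5 + 81.62) T = 430.56*162 + 2311.5*25.6 + 81.62*25.6
T = 131016 / 2823.7 = 46.4 °C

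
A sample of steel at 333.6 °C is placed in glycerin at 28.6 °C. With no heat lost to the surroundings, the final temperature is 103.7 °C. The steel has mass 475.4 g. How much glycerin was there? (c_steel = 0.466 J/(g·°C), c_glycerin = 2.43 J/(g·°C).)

|Q_steel| = |Q_glycerin|:
475.4×0.466×(333.6 − 103.7) = m×2.43×(103.7 − 28.6)
182.49 m = 50931  ⇒  m ≈ 279.1 g

m ≈ 279 g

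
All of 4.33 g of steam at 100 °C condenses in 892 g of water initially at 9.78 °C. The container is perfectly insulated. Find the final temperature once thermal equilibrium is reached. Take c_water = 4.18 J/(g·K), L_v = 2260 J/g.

T_f ≈ 12.8 °C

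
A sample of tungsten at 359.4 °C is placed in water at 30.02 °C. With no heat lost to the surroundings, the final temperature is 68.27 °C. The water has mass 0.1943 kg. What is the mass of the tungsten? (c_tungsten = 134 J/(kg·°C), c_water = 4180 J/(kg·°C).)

m ≈ 0.796 kg

|Q_tungsten| = |Q_water|:
m·134·(359.4 − 68.27) = 0.1943·4180·(68.27 − 30.02)
39011 m = 31066  ⇒  m ≈ 0.7963 kg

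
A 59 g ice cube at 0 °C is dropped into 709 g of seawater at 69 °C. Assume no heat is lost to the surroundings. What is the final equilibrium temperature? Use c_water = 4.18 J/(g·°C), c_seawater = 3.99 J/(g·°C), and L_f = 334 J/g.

T_f ≈ 57.1 °C

Energy balance with sensible and latent terms:
fusion: m_ice L_f = 59·334 = 19706; warm the meltwater: 246.62 T; seawater: 2828.9(T − 69)
3075.5 T = 195195 − 19706 = 175489
T ≈ 57.06 °C (positive, so assuming full melt was valid).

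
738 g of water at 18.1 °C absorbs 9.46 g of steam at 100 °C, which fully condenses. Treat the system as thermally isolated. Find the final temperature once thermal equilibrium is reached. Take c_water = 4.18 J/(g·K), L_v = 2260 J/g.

Sum of m c ΔT and latent-heat terms is zero:
condense steam: −9.46·2260 = −21380; condensed water 100 °C→T: 39.54(T − 100); original water: 3084.8(T − 18.1)
3124.4 T = 21380 + 3954.3 + 55836 = 81169
T ≈ 25.98 °C — below 100 °C, confirming all the steam condensed.

T_f ≈ 26.0 °C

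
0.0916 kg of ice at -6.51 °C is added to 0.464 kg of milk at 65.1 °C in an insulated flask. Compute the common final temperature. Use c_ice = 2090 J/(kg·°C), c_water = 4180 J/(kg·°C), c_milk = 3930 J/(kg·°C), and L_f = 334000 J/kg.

T_f ≈ 39.4 °C

Conservation of energy gives ΣQ = 0:
ice -6.51→0 °C: 0.0916×2090×6.51 = 1246.3; melt ice: 0.0916×334000 = 30594; meltwater 0→T: 0.0916×4180×T = 382.89 T; milk cools: 0.464×3930×(T − 65.1) = 1823.5(T − 65.1)
2206.4 T = 118711 − 31841 = 86870
T ≈ 39.37 °C (positive, so assuming full melt was valid).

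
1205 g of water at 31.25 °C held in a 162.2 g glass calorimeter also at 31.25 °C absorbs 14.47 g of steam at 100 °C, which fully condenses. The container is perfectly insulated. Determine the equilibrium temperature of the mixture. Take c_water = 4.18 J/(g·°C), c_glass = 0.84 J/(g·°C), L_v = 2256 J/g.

T_f ≈ 38.3 °C

Energy balance with sensible and latent terms:
steam→water at 100 °C releases m L_v = 14.47×2256 = 32644
  condensed water 100 °C→T: 60.48(T − 100)
  water warms: 1205×4.18×(T − 31.25) = 5036.9(T − 31.25)
  glass cup: 162.2×0.84×(T − 31.25) = 136.25(T − 31.25)
5233.6 T = 32644 + 6048.5 + 161661 = 200354
T ≈ 38.28 °C (< 100 °C, so full condensation is consistent).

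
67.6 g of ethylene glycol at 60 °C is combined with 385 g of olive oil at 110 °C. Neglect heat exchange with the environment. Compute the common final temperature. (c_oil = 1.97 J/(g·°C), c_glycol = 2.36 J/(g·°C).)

T_f ≈ 101.3 °C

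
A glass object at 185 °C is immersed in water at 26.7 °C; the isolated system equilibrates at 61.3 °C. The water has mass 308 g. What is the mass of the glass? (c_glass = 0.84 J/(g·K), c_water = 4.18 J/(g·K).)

Heat lost by the glass = heat gained by the water:
m·0.84·(185 − 61.3) = 308·4.18·(61.3 − 26.7)
103.91 m = 44545  ⇒  m ≈ 428.7 g

m ≈ 429 g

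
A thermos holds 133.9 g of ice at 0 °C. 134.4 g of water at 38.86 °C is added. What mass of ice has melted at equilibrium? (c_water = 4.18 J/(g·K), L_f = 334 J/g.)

m_melted ≈ 65.4 g

Cooling the water to 0 °C releases 134.4·4.18·38.86 = 21831 J.
Melting all 133.9 g of ice would need 133.9·334 = 44723 J.
21831 J < 44723 J, so only part of the ice melts and the system sits at 0 °C.
Mass melted = 21831/334 ≈ 65.36 g.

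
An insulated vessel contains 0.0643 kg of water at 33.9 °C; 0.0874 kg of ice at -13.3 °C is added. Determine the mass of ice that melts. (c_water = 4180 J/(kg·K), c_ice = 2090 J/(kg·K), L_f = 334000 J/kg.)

m_melted ≈ 0.02 kg

Heat available from the water dropping to 0 °C: 0.0643×4180×33.9 = 9111.4 J.
Warming the ice to 0 °C takes 0.0874×2090×13.3 = 2429.5 J, leaving 6682 J for melting.
Fully melting the ice requires m_ice L_f = 0.0874×334000 = 29192 J.
That's not enough to melt it all — equilibrium is at 0 °C with ice remaining.
m_melt = 6682 / L_f = 0.02001 kg.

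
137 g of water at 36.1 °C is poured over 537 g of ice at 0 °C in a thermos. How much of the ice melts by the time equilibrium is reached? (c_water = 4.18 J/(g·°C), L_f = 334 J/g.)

Heat available from the water dropping to 0 °C: 137×4.18×36.1 = 20673 J.
To melt every bit of ice: 537×334 = 179358 J.
20673 J < 179358 J, so only part of the ice melts and the system sits at 0 °C.
m_melted×334 = 20673  ⇒  m_melted ≈ 61.9 g.

m_melted ≈ 61.9 g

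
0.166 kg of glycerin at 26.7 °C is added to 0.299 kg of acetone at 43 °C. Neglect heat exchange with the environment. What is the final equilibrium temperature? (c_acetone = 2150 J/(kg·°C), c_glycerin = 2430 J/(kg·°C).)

Net heat exchanged in the isolated system is zero:
0.299×2150×(T − 43) + 0.166×2430×(T − 26.7) = 0
642.85(T − 43) + 403.38(T − 26.7) = 0
(642.85 + 403.38) T = 642.85×43 + 403.38×26.7
T = 38413 / 1046.2 = 36.7 °C

T_f ≈ 36.7 °C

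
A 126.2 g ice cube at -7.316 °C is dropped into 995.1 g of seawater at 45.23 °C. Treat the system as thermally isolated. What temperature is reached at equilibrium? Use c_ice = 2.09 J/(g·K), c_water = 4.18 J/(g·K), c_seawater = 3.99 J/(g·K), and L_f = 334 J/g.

Taking heat into each body as positive, Σ m c ΔT = 0:
ice -7.316→0 °C: 126.2·2.09·7.316 = 1929.7; latent heat to melt: 126.2·334 = 42151; warm the meltwater: 527.52 T; seawater: 3970.4(T − 45.23)
4498 T = 179583 − 44080 = 135503
T ≈ 30.13 °C — above 0 °C, consistent with complete melting.

T_f ≈ 30.1 °C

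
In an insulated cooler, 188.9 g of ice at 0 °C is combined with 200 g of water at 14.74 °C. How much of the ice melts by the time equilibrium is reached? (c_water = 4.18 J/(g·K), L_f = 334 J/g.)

m_melted ≈ 36.9 g

Cooling the water to 0 °C releases 200·4.18·14.74 = 12323 J.
Fully melting the ice requires m_ice L_f = 188.9·334 = 63093 J.
Since 12323 < 63093 J, not all the ice melts; equilibrium is at 0 °C.
m_melt = 12323 / L_f = 36.89 g.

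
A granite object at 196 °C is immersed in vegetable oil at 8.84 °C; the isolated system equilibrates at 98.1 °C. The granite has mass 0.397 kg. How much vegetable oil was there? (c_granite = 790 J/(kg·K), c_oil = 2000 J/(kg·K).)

Heat lost by the granite = heat gained by the oil:
0.397×790×(196 − 98.1) = m×2000×(98.1 − 8.84)
178520 m = 30704  ⇒  m ≈ 0.172 kg

m ≈ 0.172 kg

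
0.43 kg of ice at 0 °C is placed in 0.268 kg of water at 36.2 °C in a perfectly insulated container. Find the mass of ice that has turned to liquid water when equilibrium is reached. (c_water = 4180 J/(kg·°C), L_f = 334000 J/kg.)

m_melted ≈ 0.121 kg

Water can give up m c ΔT = 0.268·4180·36.2 = 40553 J before reaching 0 °C.
Melting all 0.43 kg of ice would need 0.43·334000 = 143620 J.
40553 J < 143620 J, so only part of the ice melts and the system sits at 0 °C.
m_melt = 40553 / L_f = 0.1214 kg.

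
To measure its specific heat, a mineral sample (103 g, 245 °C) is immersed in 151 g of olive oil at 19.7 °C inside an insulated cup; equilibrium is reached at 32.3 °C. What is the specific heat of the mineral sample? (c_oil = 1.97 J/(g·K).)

c ≈ 0.171 J/(g·K)

Let T be the final temperature. ΣQ_i = 0:
103×c×(32.3 − 245) + 151×1.97×(32.3 − 19.7) = 0
-21908 c = -3748.1
c = -3748.1/-21908 ≈ 0.1711 J/(g·K)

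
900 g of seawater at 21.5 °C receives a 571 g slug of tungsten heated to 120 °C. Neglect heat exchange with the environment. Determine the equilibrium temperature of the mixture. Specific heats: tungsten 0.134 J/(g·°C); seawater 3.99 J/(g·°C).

T_f ≈ 23.6 °C

Setting the total heat transfer to zero:
571×0.134×(T − 120) + 900×3.99×(T − 21.5) = 0
76.51(T − 120) + 3591(T − 21.5) = 0
(76.51 + 3591) T = 76.51×120 + 3591×21.5
T = 86388 / 3667.5 = 23.6 °C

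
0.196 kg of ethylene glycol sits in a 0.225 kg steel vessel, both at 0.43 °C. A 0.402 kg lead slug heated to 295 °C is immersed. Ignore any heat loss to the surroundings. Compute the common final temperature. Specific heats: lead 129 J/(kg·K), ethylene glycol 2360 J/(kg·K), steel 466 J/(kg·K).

Setting the total heat transfer to zero:
0.402*129*(T − 295) + 0.196*2360*(T − 0.43) + 0.225*466*(T − 0.43) = 0
51.86(T − 295) + 462.56(T − 0.43) + 104.85(T − 0.43) = 0
619.27 T = 15542
T = 15542/619.27 ≈ 25.10 °C

T_f ≈ 25.1 °C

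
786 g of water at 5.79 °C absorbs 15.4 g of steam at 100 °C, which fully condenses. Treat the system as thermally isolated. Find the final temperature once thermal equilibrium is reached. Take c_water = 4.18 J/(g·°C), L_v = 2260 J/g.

Net heat exchanged in the isolated system is zero:
latent heat released on condensation: 15.4·2260 = 34804
  condensate cools 100→T: 15.4·4.18·(T − 100) = 64.37(T − 100)
  original water: 3285.5(T − 5.79)
3349.9 T = 34804 + 6437.2 + 19023 = 60264
T ≈ 17.99 °C (< 100 °C, so full condensation is consistent).

T_f ≈ 18.0 °C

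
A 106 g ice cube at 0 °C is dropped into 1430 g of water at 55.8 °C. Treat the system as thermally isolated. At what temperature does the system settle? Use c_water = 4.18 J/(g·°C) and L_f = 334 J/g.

T_f ≈ 46.4 °C

Net heat exchanged in the isolated system is zero:
latent heat to melt: 106×334 = 35404
  meltwater 0→T: 106×4.18×T = 443.08 T
  water: 5977.4(T − 55.8)
6420.5 T = 333539 − 35404 = 298135
T ≈ 46.43 °C. Since T > 0 °C, the all-ice-melts assumption holds.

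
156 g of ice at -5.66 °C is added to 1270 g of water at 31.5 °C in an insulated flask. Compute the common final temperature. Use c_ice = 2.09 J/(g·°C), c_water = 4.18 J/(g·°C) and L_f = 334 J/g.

Taking heat into each body as positive, Σ m c ΔT = 0:
ice -5.66→0 °C: 156·2.09·5.66 = 1845.4; latent heat to melt: 156·334 = 52104; warm the meltwater: 652.08 T; water: 5308.6(T − 31.5)
5960.7 T = 167221 − 53949 = 113272
T ≈ 19.00 °C. Since T > 0 °C, the all-ice-melts assumption holds.

T_f ≈ 19.0 °C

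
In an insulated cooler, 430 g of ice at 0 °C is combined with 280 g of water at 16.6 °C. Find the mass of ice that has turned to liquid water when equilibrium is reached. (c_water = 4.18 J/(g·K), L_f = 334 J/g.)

m_melted ≈ 58.2 g

Cooling the water to 0 °C releases 280×4.18×16.6 = 19429 J.
Fully melting the ice requires m_ice L_f = 430×334 = 143620 J.
Since 19429 < 143620 J, not all the ice melts; equilibrium is at 0 °C.
m_melt = 19429 / L_f = 58.17 g.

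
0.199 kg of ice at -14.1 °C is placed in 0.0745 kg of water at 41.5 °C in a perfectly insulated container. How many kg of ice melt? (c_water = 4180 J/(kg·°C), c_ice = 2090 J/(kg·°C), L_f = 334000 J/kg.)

Water can give up m c ΔT = 0.0745×4180×41.5 = 12924 J before reaching 0 °C.
Warming the ice to 0 °C takes 0.199×2090×14.1 = 5864.3 J, leaving 7059.2 J for melting.
Fully melting the ice requires m_ice L_f = 0.199×334000 = 66466 J.
7059.2 J < 66466 J, so only part of the ice melts and the system sits at 0 °C.
Mass melted = 7059.2/334000 ≈ 0.02114 kg.

m_melted ≈ 0.0211 kg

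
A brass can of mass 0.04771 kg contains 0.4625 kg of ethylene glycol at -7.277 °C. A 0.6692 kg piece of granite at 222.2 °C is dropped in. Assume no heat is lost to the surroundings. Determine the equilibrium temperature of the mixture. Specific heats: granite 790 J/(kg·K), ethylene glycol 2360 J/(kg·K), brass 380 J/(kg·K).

T_f ≈ 66.8 °C

Energy conservation, ΣQ = 0:
0.6692×790×(T − 222.2) + 0.4625×2360×(T − (-7.277)) + 0.04771×380×(T − (-7.277)) = 0
528.67(T − 222.2) + 1091.5(T − (-7.277)) + 18.13(T − (-7.277)) = 0
1638.3 T = 109395
T ≈ 66.77 °C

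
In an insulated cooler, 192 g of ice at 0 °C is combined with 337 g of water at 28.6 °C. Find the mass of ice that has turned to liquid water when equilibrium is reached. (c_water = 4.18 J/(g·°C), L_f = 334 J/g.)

Water can give up m c ΔT = 337·4.18·28.6 = 40288 J before reaching 0 °C.
To melt every bit of ice: 192·334 = 64128 J.
40288 J < 64128 J, so only part of the ice melts and the system sits at 0 °C.
m_melt = 40288 / L_f = 120.6 g.

m_melted ≈ 121 g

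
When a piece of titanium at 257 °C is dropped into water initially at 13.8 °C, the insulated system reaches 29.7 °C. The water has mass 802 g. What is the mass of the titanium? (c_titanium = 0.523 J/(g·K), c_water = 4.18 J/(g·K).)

Heat lost by the titanium = heat gained by the water:
m×0.523×(257 − 29.7) = 802×4.18×(29.7 − 13.8)
118.88 m = 53303  ⇒  m ≈ 448.4 g

m ≈ 448 g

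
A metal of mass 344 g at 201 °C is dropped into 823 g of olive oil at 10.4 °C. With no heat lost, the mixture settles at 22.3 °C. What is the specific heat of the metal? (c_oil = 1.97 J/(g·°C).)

Taking heat into each body as positive, Σ m c ΔT = 0:
344×c×(22.3 − 201) + 823×1.97×(22.3 − 10.4) = 0
-61473 c = -19294
c = -19294/-61473 ≈ 0.3139 J/(g·°C)

c ≈ 0.314 J/(g·°C)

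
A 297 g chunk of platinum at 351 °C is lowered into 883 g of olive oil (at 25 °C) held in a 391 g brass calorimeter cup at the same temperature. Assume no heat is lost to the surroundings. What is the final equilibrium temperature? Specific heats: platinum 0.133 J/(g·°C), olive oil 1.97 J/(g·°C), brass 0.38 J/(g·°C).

Setting the total heat transfer to zero:
297·0.133·(T − 351) + 883·1.97·(T − 25) + 391·0.38·(T − 25) = 0
1927.6 T = 61067
T ≈ 31.68 °C

T_f ≈ 31.7 °C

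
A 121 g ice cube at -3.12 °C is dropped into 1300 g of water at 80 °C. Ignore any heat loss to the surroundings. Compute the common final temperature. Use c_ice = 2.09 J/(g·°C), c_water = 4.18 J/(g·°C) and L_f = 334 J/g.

T_f ≈ 66.3 °C

Energy balance with sensible and latent terms:
warm ice to 0 °C: 121·2.09·(0 − (-3.12)) = 789.02
  latent heat to melt: 121·334 = 40414
  warm the meltwater: 505.78 T
  water cools: 1300·4.18·(T − 80) = 5434(T − 80)
5939.8 T = 434720 − 41203 = 393517
T ≈ 66.25 °C. Since T > 0 °C, the all-ice-melts assumption holds.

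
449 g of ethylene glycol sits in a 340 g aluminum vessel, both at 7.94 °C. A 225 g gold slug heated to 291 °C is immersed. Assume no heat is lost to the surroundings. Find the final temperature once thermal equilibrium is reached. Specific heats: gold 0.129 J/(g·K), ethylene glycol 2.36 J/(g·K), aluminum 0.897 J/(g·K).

Setting the total heat transfer to zero:
225*0.129*(T − 291) + 449*2.36*(T − 7.94) + 340*0.897*(T − 7.94) = 0
1393.6 T = 19281
T = 19281 / 1393.6 = 13.8 °C

T_f ≈ 13.8 °C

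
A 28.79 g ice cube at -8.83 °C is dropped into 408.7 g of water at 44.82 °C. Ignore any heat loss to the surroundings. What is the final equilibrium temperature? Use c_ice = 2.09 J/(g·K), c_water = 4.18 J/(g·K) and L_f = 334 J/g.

T_f ≈ 36.3 °C

Taking heat into each body as positive, Σ m c ΔT = 0:
warm ice to 0 °C: 28.79×2.09×(0 − (-8.83)) = 531.31; fusion: m_ice L_f = 28.79×334 = 9615.9; meltwater 0→T: 28.79×4.18×T = 120.34 T; water cools: 408.7×4.18×(T − 44.82) = 1708.4(T − 44.82)
1828.7 T = 76569 − 10147 = 66422
T ≈ 36.32 °C (positive, so assuming full melt was valid).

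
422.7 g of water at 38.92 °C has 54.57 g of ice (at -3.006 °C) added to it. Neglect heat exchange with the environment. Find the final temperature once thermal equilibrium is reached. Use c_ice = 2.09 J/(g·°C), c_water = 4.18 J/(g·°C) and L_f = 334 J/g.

T_f ≈ 25.2 °C

Let T be the final temperature. ΣQ_i = 0:
warm ice to 0 °C: 54.57×2.09×(0 − (-3.006)) = 342.84
  melt ice: 54.57×334 = 18226
  meltwater 0→T: 54.57×4.18×T = 228.1 T
  water cools: 422.7×4.18×(T − 38.92) = 1766.9(T − 38.92)
1995 T = 68767 − 18569 = 50198
T ≈ 25.16 °C (positive, so assuming full melt was valid).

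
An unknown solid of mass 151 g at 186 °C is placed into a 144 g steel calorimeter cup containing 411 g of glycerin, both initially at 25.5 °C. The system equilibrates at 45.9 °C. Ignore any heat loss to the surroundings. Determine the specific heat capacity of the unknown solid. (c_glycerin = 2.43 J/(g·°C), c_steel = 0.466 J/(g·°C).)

Net heat exchanged in the isolated system is zero:
151·c·(45.9 − 186) + 411·2.43·(45.9 − 25.5) + 144·0.466·(45.9 − 25.5) = 0
-21155 c = -21743
c = -21743/-21155 ≈ 1.028 J/(g·°C)

c ≈ 1.03 J/(g·°C)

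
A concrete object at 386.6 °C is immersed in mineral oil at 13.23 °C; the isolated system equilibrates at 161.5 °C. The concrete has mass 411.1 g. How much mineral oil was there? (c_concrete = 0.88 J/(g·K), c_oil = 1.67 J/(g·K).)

m ≈ 329 g

Taking heat into each body as positive, Σ m c ΔT = 0:
411.1×0.88×(161.5 − 386.6) + m×1.67×(161.5 − 13.23) = 0
247.61 m = 81434
m = 81434/247.61 ≈ 328.9 g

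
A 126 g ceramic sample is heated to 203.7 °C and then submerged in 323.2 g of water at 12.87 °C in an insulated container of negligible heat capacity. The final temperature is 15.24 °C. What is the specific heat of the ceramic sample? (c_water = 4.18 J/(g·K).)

c ≈ 0.135 J/(g·K)

Let T be the final temperature. ΣQ_i = 0:
126·c·(15.24 − 203.7) + 323.2·4.18·(15.24 − 12.87) = 0
-23746 c = -3201.8
c = -3201.8/-23746 ≈ 0.1348 J/(g·K)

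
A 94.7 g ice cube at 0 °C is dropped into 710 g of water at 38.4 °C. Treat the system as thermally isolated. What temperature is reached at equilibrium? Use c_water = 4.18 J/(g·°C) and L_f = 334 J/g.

Taking heat into each body as positive, Σ m c ΔT = 0:
latent heat to melt: 94.7·334 = 31630; meltwater 0→T: 94.7·4.18·T = 395.85 T; water cools: 710·4.18·(T − 38.4) = 2967.8(T − 38.4)
3363.6 T = 113964 − 31630 = 82334
T ≈ 24.48 °C. Since T > 0 °C, the all-ice-melts assumption holds.

T_f ≈ 24.5 °C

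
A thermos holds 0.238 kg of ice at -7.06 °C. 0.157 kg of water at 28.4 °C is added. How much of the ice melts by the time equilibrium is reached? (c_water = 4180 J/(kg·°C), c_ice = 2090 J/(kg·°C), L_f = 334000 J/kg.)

m_melted ≈ 0.0453 kg

Cooling the water to 0 °C releases 0.157×4180×28.4 = 18638 J.
Of that, 0.238×2090×7.06 = 3511.8 J goes to bring the ice to 0 °C, leaving 15126 J.
To melt every bit of ice: 0.238×334000 = 79492 J.
That's not enough to melt it all — equilibrium is at 0 °C with ice remaining.
m_melt = 15126 / L_f = 0.04529 kg.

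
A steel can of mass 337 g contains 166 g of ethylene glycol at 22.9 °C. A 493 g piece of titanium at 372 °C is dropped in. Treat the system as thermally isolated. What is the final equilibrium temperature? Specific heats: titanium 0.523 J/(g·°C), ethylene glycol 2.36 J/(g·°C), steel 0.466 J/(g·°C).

T_f ≈ 134.5 °C

T_f is the heat-capacity-weighted average of the initial temperatures:
T_f = (257.84·372 + 391.76·22.9 + 157.04·22.9) / (257.84 + 391.76 + 157.04)
    = 108484 / 806.64 ≈ 134.49 °C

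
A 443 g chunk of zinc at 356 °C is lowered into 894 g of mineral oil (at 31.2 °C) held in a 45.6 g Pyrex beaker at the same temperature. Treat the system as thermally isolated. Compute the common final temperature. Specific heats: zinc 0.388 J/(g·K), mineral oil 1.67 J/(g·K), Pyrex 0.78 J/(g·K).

T_f ≈ 64.0 °C

Net heat exchanged in the isolated system is zero:
443×0.388×(T − 356) + 894×1.67×(T − 31.2) + 45.6×0.78×(T − 31.2) = 0
171.88(T − 356) + 1493(T − 31.2) + 35.57(T − 31.2) = 0
1700.4 T = 108881
T ≈ 64.03 °C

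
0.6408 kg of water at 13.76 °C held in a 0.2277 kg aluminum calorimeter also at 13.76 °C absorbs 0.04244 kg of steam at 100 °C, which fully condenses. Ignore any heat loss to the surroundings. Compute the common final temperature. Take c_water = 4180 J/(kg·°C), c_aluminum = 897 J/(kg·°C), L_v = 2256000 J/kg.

Setting the total heat transfer to zero:
condense steam: −0.04244×2256000 = −95745; condensed water 100 °C→T: 177.4(T − 100); water warms: 0.6408×4180×(T − 13.76) = 2678.5(T − 13.76); aluminum cup: 0.2277×897×(T − 13.76) = 204.25(T − 13.76)
3060.2 T = 95745 + 17740 + 39667 = 153152
T ≈ 50.05 °C, under the boiling point, so the assumption holds.

T_f ≈ 50.0 °C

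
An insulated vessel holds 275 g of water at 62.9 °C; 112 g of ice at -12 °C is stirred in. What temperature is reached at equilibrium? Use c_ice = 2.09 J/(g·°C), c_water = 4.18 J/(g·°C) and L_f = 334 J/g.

Heat gained plus heat lost sum to zero:
warm ice to 0 °C: 112×2.09×(0 − (-12)) = 2809; melt ice: 112×334 = 37408; meltwater 0→T: 112×4.18×T = 468.16 T; water: 1149.5(T − 62.9)
1617.7 T = 72304 − 40217 = 32087
T ≈ 19.84 °C (positive, so assuming full melt was valid).

T_f ≈ 19.8 °C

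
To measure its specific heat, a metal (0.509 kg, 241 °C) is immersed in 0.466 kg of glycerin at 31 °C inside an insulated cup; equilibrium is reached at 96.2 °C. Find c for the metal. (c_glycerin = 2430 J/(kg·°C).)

Heat lost by the metal = heat gained by the glycerin:
0.509×c×(241 − 96.2) = 0.466×2430×(96.2 − 31)
73.7 c = 73831  ⇒  c ≈ 1002 J/(kg·°C)

c ≈ 1000 J/(kg·°C)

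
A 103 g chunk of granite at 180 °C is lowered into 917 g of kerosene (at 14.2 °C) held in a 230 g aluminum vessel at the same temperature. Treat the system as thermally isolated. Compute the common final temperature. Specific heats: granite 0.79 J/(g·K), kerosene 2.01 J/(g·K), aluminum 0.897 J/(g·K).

Taking heat into each body as positive, Σ m c ΔT = 0:
103×0.79×(T − 180) + 917×2.01×(T − 14.2) + 230×0.897×(T − 14.2) = 0
81.37(T − 180) + 1843.2(T − 14.2) + 206.31(T − 14.2) = 0
2130.8 T = 43749
T ≈ 20.53 °C

T_f ≈ 20.5 °C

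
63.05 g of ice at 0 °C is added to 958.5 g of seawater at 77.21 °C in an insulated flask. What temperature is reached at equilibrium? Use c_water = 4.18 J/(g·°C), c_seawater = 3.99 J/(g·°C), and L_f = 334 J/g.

Taking heat into each body as positive, Σ m c ΔT = 0:
melt ice: 63.05×334 = 21059
  meltwater 0→T: 63.05×4.18×T = 263.55 T
  seawater cools: 958.5×3.99×(T − 77.21) = 3824.4(T − 77.21)
4088 T = 295283 − 21059 = 274224
T ≈ 67.08 °C — above 0 °C, consistent with complete melting.

T_f ≈ 67.1 °C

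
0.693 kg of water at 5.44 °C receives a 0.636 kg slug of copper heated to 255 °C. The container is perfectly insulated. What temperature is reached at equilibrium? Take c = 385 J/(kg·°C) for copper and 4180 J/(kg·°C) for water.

T_f ≈ 24.9 °C

Taking heat into each body as positive, Σ m c ΔT = 0:
0.636×385×(T − 255) + 0.693×4180×(T − 5.44) = 0
244.86(T − 255) + 2896.7(T − 5.44) = 0
3141.6 T = 78198
T = 78198 / 3141.6 = 24.9 °C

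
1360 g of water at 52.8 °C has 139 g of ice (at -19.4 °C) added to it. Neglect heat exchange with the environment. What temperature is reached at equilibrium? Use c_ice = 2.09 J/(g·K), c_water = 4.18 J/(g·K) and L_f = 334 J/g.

T_f ≈ 39.6 °C

Net heat exchanged in the isolated system is zero:
ice -19.4→0 °C: 139·2.09·19.4 = 5635.9; melt ice: 139·334 = 46426; warm the meltwater: 581.02 T; water cools: 1360·4.18·(T − 52.8) = 5684.8(T − 52.8)
6265.8 T = 300157 − 52062 = 248096
T ≈ 39.60 °C. Since T > 0 °C, the all-ice-melts assumption holds.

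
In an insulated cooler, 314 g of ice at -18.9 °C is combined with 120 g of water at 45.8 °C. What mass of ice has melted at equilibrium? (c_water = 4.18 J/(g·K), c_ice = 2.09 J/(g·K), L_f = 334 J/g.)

m_melted ≈ 31.6 g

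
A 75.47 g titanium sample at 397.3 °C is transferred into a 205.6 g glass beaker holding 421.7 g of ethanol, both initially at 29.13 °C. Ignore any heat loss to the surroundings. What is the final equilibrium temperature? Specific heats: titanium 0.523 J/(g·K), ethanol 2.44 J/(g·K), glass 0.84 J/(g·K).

Net heat exchanged in the isolated system is zero:
75.47*0.523*(T − 397.3) + 421.7*2.44*(T − 29.13) + 205.6*0.84*(T − 29.13) = 0
(39.47 + 1028.9 + 172.7) T = 39.47*397.3 + 1028.9*29.13 + 172.7*29.13
T ≈ 40.84 °C

T_f ≈ 40.8 °C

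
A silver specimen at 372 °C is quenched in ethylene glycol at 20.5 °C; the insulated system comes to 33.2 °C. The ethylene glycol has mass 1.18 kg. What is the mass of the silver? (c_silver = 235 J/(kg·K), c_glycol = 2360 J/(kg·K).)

m ≈ 0.444 kg

Energy conservation, ΣQ = 0:
m×235×(33.2 − 372) + 1.18×2360×(33.2 − 20.5) = 0
-79618 m = -35367
m = -35367/-79618 ≈ 0.4442 kg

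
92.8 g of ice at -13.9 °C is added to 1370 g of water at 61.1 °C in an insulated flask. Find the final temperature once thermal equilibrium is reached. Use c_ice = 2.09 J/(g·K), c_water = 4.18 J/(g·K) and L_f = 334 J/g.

T_f ≈ 51.7 °C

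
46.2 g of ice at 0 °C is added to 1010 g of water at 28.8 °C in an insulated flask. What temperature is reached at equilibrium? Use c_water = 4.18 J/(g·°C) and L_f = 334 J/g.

Taking heat into each body as positive, Σ m c ΔT = 0:
fusion: m_ice L_f = 46.2×334 = 15431; meltwater 0→T: 46.2×4.18×T = 193.12 T; water: 4221.8(T − 28.8)
4414.9 T = 121588 − 15431 = 106157
T ≈ 24.05 °C (positive, so assuming full melt was valid).

T_f ≈ 24.0 °C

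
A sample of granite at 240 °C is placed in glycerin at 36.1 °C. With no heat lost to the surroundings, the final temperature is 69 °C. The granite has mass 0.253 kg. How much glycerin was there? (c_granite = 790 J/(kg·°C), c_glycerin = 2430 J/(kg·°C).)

m ≈ 0.428 kg

Taking heat into each body as positive, Σ m c ΔT = 0:
0.253·790·(69 − 240) + m·2430·(69 − 36.1) = 0
79947 m = 34178
m = 34178/79947 ≈ 0.4275 kg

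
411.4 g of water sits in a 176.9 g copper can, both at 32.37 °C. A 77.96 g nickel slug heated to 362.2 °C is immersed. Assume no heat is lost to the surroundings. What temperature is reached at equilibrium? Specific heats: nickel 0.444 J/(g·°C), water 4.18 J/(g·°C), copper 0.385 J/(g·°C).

T_f ≈ 38.6 °C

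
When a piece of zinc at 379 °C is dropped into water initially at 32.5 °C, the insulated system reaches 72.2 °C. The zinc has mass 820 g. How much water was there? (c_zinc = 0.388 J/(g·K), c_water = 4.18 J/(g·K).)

m ≈ 588 g

|Q_zinc| = |Q_water|:
820×0.388×(379 − 72.2) = m×4.18×(72.2 − 32.5)
165.95 m = 97611  ⇒  m ≈ 588.2 g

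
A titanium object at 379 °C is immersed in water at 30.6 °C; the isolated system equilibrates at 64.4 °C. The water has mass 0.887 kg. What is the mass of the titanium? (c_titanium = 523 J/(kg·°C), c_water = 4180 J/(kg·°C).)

Energy conservation, ΣQ = 0:
m·523·(64.4 − 379) + 0.887·4180·(64.4 − 30.6) = 0
-164536 m = -125319
m = -125319/-164536 ≈ 0.7617 kg

m ≈ 0.762 kg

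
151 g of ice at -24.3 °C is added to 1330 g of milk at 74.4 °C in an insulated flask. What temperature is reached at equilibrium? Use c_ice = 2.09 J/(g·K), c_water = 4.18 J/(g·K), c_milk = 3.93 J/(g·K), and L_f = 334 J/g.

Taking heat into each body as positive, Σ m c ΔT = 0:
warm ice to 0 °C: 151×2.09×(0 − (-24.3)) = 7668.8; latent heat to melt: 151×334 = 50434; meltwater 0→T: 151×4.18×T = 631.18 T; milk: 5226.9(T − 74.4)
5858.1 T = 388881 − 58103 = 330779
T ≈ 56.47 °C. Since T > 0 °C, the all-ice-melts assumption holds.

T_f ≈ 56.5 °C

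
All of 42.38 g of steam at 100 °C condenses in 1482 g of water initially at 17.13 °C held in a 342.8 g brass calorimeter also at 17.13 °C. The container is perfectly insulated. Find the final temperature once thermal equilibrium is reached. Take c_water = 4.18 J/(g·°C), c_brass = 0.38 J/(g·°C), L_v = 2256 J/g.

Heat gained plus heat lost sum to zero:
latent heat released on condensation: 42.38×2256 = 95609; condensed water 100 °C→T: 177.15(T − 100); original water: 6194.8(T − 17.13); brass cup: 342.8×0.38×(T − 17.13) = 130.26(T − 17.13)
6502.2 T = 95609 + 17715 + 108348 = 221672
T ≈ 34.09 °C — below 100 °C, confirming all the steam condensed.

T_f ≈ 34.1 °C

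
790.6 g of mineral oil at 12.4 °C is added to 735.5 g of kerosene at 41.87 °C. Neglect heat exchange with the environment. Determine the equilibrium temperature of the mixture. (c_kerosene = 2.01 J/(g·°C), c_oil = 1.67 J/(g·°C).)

Heat lost by the kerosene equals heat gained by the oil:
735.5×2.01×(41.87 − T) = 790.6×1.67×(T − 12.4)
1478.4(41.87 − T) = 1320.3(T − 12.4)
2798.7 T = 78270  ⇒  T ≈ 27.97 °C

T_f ≈ 28.0 °C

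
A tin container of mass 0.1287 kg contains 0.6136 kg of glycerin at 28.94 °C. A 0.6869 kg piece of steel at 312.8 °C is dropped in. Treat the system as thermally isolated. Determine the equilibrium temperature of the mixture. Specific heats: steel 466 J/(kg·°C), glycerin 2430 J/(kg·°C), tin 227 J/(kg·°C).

Energy conservation, ΣQ = 0:
0.6869×466×(T − 312.8) + 0.6136×2430×(T − 28.94) + 0.1287×227×(T − 28.94) = 0
320.1(T − 312.8) + 1491(T − 28.94) + 29.21(T − 28.94) = 0
1840.4 T = 144122
T ≈ 78.31 °C

T_f ≈ 78.3 °C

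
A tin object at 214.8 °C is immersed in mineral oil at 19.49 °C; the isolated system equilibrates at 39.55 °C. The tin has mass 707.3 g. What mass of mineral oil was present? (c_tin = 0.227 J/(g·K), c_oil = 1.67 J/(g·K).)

m ≈ 840 g

Let T be the final temperature. ΣQ_i = 0:
707.3·0.227·(39.55 − 214.8) + m·1.67·(39.55 − 19.49) = 0
33.5 m = 28138
m = 28138/33.5 ≈ 839.9 g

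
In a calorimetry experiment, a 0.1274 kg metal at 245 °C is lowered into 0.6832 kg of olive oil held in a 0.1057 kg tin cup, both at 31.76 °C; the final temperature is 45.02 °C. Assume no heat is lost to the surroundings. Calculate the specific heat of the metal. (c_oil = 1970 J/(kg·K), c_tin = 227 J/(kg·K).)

Energy conservation, ΣQ = 0:
0.1274×c×(45.02 − 245) + 0.6832×1970×(45.02 − 31.76) + 0.1057×227×(45.02 − 31.76) = 0
-25.48 c = -18165
c = -18165/-25.48 ≈ 713 J/(kg·K)

c ≈ 713 J/(kg·K)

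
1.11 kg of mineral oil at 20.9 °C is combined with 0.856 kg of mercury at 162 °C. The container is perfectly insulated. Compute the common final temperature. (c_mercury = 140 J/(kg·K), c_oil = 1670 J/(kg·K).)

T_f ≈ 29.5 °C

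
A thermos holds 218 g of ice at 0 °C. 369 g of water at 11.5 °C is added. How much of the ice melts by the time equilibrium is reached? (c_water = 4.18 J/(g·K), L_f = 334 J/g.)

m_melted ≈ 53.1 g

Water can give up m c ΔT = 369·4.18·11.5 = 17738 J before reaching 0 °C.
Melting all 218 g of ice would need 218·334 = 72812 J.
17738 J < 72812 J, so only part of the ice melts and the system sits at 0 °C.
m_melt = 17738 / L_f = 53.11 g.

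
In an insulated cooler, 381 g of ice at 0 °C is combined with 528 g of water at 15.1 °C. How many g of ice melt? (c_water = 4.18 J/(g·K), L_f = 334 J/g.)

m_melted ≈ 99.8 g

Heat available from the water dropping to 0 °C: 528·4.18·15.1 = 33326 J.
Fully melting the ice requires m_ice L_f = 381·334 = 127254 J.
33326 J < 127254 J, so only part of the ice melts and the system sits at 0 °C.
Mass melted = 33326/334 ≈ 99.78 g.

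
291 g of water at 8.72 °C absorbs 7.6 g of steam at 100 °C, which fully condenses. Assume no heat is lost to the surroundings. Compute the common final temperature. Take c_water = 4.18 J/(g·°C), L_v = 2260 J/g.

T_f ≈ 24.8 °C

Let T be the final temperature. ΣQ_i = 0:
latent heat released on condensation: 7.6·2260 = 17176
  condensed water 100 °C→T: 31.77(T − 100)
  original water: 1216.4(T − 8.72)
1248.1 T = 17176 + 3176.8 + 10607 = 30960
T ≈ 24.80 °C (< 100 °C, so full condensation is consistent).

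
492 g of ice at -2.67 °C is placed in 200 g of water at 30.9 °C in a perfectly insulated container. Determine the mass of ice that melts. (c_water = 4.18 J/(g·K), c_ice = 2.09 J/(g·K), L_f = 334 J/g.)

Water can give up m c ΔT = 200×4.18×30.9 = 25832 J before reaching 0 °C.
Of that, 492×2.09×2.67 = 2745.5 J goes to bring the ice to 0 °C, leaving 23087 J.
Fully melting the ice requires m_ice L_f = 492×334 = 164328 J.
That's not enough to melt it all — equilibrium is at 0 °C with ice remaining.
m_melt = 23087 / L_f = 69.12 g.

m_melted ≈ 69.1 g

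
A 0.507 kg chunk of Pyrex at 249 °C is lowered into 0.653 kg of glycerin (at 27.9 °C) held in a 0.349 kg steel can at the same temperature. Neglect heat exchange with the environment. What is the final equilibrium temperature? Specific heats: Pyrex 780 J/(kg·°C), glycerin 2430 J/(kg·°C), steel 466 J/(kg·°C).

T_f ≈ 68.7 °C

T_f is the heat-capacity-weighted average of the initial temperatures:
T_f = (395.46×249 + 1586.8×27.9 + 162.63×27.9) / (395.46 + 1586.8 + 162.63)
    = 147278 / 2144.9 ≈ 68.67 °C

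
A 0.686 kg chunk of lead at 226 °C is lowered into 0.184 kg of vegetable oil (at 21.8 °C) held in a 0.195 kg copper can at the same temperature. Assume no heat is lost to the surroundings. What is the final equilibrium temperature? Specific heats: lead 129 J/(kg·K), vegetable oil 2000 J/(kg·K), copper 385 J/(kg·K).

T_f ≈ 55.8 °C

Heat gained plus heat lost sum to zero:
0.686*129*(T − 226) + 0.184*2000*(T − 21.8) + 0.195*385*(T − 21.8) = 0
88.49(T − 226) + 368(T − 21.8) + 75.08(T − 21.8) = 0
531.57 T = 29659
T = 29659/531.57 ≈ 55.79 °C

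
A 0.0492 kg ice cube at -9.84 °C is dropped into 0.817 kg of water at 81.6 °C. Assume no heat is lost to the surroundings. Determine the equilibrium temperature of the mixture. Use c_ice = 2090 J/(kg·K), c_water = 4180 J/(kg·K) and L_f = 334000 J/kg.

Setting the total heat transfer to zero:
warm ice to 0 °C: 0.0492·2090·(0 − (-9.84)) = 1011.8
  fusion: m_ice L_f = 0.0492·334000 = 16433
  warm the meltwater: 205.66 T
  water: 3415.1(T − 81.6)
3620.7 T = 278669 − 17445 = 261224
T ≈ 72.15 °C — above 0 °C, consistent with complete melting.

T_f ≈ 72.1 °C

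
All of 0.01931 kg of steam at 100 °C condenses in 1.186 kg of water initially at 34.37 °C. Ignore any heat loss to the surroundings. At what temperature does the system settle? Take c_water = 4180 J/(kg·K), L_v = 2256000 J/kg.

Heat gained plus heat lost sum to zero:
condense steam: −0.01931×2256000 = −43563
  condensate cools 100→T: 0.01931×4180×(T − 100) = 80.72(T − 100)
  water warms: 1.186×4180×(T − 34.37) = 4957.5(T − 34.37)
5038.2 T = 43563 + 8071.6 + 170389 = 222024
T ≈ 44.07 °C (< 100 °C, so full condensation is consistent).

T_f ≈ 44.1 °C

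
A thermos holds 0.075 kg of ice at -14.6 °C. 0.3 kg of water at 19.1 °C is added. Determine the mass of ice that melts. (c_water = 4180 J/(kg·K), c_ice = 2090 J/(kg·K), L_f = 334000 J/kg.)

m_melted ≈ 0.0649 kg

Heat available from the water dropping to 0 °C: 0.3·4180·19.1 = 23951 J.
Of that, 0.075·2090·14.6 = 2288.5 J goes to bring the ice to 0 °C, leaving 21663 J.
Melting all 0.075 kg of ice would need 0.075·334000 = 25050 J.
That's not enough to melt it all — equilibrium is at 0 °C with ice remaining.
m_melted·334000 = 21663  ⇒  m_melted ≈ 0.06486 kg.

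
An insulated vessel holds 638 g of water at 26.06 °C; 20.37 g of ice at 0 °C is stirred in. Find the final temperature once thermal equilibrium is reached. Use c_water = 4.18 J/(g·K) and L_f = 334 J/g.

Sum of m c ΔT and latent-heat terms is zero:
melt ice: 20.37×334 = 6803.6; meltwater 0→T: 20.37×4.18×T = 85.15 T; water: 2666.8(T − 26.06)
2752 T = 69498 − 6803.6 = 62694
T ≈ 22.78 °C (positive, so assuming full melt was valid).

T_f ≈ 22.8 °C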